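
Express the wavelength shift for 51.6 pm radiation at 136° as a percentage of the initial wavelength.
8.0846%

Calculate the Compton shift:
Δλ = λ_C(1 - cos(136°))
Δλ = 2.4263 × (1 - cos(136°))
Δλ = 2.4263 × 1.7193
Δλ = 4.1717 pm

Percentage change:
(Δλ/λ₀) × 100 = (4.1717/51.6) × 100
= 8.0846%

(Intermediate values are shown rounded; full precision is carried through to the final answer.)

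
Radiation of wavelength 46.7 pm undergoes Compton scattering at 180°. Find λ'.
51.5526 pm

Using the Compton formula: λ' = λ + λ_C(1 − cos θ)

For θ = 180°, cos θ = -1 (exact) = -1.0000, so:
1 − cos 180° = 1 − (-1) = 2.0000

Δλ = λ_C × 2.0000 = 2.4263 × 2.0000 = 4.8526 pm

λ' = 46.7 + 4.8526 = 51.5526 pm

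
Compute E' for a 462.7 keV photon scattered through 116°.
200.9626 keV

First convert energy to wavelength:
λ = hc/E, with hc ≈ 1239.842 keV·pm (i.e. 1239.842 eV·nm)

For E = 462.7 keV = 462700 eV:
λ = 1239.842 keV·pm / 462.7 keV
λ = 2.6796 pm

Calculate the Compton shift:
Δλ = λ_C(1 - cos(116°)) = 2.4263 × 1.4384
Δλ = 3.4899 pm

Final wavelength:
λ' = 2.6796 + 3.4899 = 6.1695 pm

Final energy:
E' = hc/λ' = 1239.842 / 6.1695 = 200.9626 keV

(Intermediate values are shown rounded; full precision is carried through to the final answer.)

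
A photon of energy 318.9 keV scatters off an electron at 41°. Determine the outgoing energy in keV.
276.5639 keV

First convert energy to wavelength:
λ = hc/E, with hc ≈ 1239.842 keV·pm (i.e. 1239.842 eV·nm)

For E = 318.9 keV = 318900 eV:
λ = 1239.842 keV·pm / 318.9 keV
λ = 3.8879 pm

Calculate the Compton shift:
Δλ = λ_C(1 - cos(41°)) = 2.4263 × 0.2453
Δλ = 0.5952 pm

Final wavelength:
λ' = 3.8879 + 0.5952 = 4.4830 pm

Final energy:
E' = hc/λ' = 1239.842 / 4.4830 = 276.5639 keV

(Intermediate values are shown rounded; full precision is carried through to the final answer.)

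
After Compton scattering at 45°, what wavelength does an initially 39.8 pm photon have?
40.5106 pm

Using the Compton formula: λ' = λ + λ_C(1 − cos θ)

For θ = 45°, cos θ = √2/2 (exact) ≈ 0.7071, so:
1 − cos 45° = 1 − (√2/2) ≈ 0.2929

Δλ = λ_C × 0.2929 = 2.4263 × 0.2929 = 0.7106 pm

λ' = 39.8 + 0.7106 = 40.5106 pm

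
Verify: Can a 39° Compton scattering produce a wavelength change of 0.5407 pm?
Yes, consistent

Calculate the expected shift for θ = 39°:

Δλ_expected = λ_C(1 - cos(39°))
Δλ_expected = 2.4263 × (1 - cos(39°))
Δλ_expected = 2.4263 × 0.2229
Δλ_expected = 0.5407 pm

Given shift: 0.5407 pm
Expected shift: 0.5407 pm
Difference: 0.0000 pm

The values match. This is consistent with Compton scattering at the stated angle.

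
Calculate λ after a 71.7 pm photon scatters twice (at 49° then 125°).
76.3525 pm

Apply Compton shift twice:

First scattering at θ₁ = 49°:
Δλ₁ = λ_C(1 - cos(49°))
Δλ₁ = 2.4263 × 0.3439
Δλ₁ = 0.8345 pm

After first scattering:
λ₁ = 71.7 + 0.8345 = 72.5345 pm

Second scattering at θ₂ = 125°:
Δλ₂ = λ_C(1 - cos(125°))
Δλ₂ = 2.4263 × 1.5736
Δλ₂ = 3.8180 pm

Final wavelength:
λ₂ = 72.5345 + 3.8180 = 76.3525 pm

Total shift: Δλ_total = 0.8345 + 3.8180 = 4.6525 pm

(Intermediate values are shown rounded; full precision is carried through to the final answer.)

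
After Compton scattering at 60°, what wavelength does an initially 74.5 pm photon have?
75.7132 pm

Using the Compton formula: λ' = λ + λ_C(1 − cos θ)

For θ = 60°, cos θ = 1/2 (exact) = 0.5000, so:
1 − cos 60° = 1 − (1/2) = 0.5000

Δλ = λ_C × 0.5000 = 2.4263 × 0.5000 = 1.2132 pm

λ' = 74.5 + 1.2132 = 75.7132 pm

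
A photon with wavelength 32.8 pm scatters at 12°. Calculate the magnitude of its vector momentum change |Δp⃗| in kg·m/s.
4.2200e-24 kg·m/s

Photon momentum magnitude is p = h/λ.

Initial momentum:
p₀ = h/λ = 6.6261e-34/3.2800e-11 = 2.0201e-23 kg·m/s

After scattering:
λ' = λ + Δλ = 32.8 + 0.0530 = 32.8530 pm
p' = h/λ' = 6.6261e-34/3.2853e-11 = 2.0169e-23 kg·m/s

Momentum is a vector; the scattered photon's direction makes angle θ = 12° with the incident direction. The magnitude of the vector change Δp⃗ = p⃗₀ − p⃗' is found from the law of cosines:
|Δp⃗|² = p₀² + p'² − 2p₀p'cos θ
|Δp⃗|² = (2.0201e-23)² + (2.0169e-23)² − 2·2.0201e-23·2.0169e-23·cos(12°)
|Δp⃗| = 4.2200e-24 kg·m/s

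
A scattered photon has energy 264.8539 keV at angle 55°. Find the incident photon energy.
340.0000 keV

Convert final energy to wavelength (hc ≈ 1239.842 keV·pm):
λ' = hc/E' = 1239.842 / 264.8539 = 4.6812 pm

Calculate the Compton shift:
Δλ = λ_C(1 - cos(55°))
Δλ = 2.4263 × (1 - cos(55°))
Δλ = 1.0346 pm

Initial wavelength:
λ = λ' - Δλ = 4.6812 - 1.0346 = 3.6466 pm

Initial energy:
E = hc/λ = 1239.842 / 3.6466 = 340.0000 keV

(Intermediate values are shown rounded; full precision is carried through to the final answer.)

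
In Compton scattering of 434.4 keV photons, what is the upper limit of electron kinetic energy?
273.5230 keV

Maximum energy transfer occurs at θ = 180° (backscattering).

Initial photon: E₀ = 434.4 keV → λ₀ = 2.8541 pm

Maximum Compton shift (at 180°):
Δλ_max = 2λ_C = 2 × 2.4263 = 4.8526 pm

Final wavelength:
λ' = 2.8541 + 4.8526 = 7.7068 pm

Minimum photon energy (maximum energy to electron):
E'_min = hc/λ' = 160.8770 keV

Maximum electron kinetic energy:
K_max = E₀ - E'_min = 434.4000 - 160.8770 = 273.5230 keV

(Intermediate values are shown rounded; full precision is carried through to the final answer.)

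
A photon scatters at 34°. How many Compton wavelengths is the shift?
0.1710 λ_C

The Compton shift formula is:
Δλ = λ_C(1 - cos θ)

Dividing both sides by λ_C:
Δλ/λ_C = 1 - cos θ

For θ = 34°:
Δλ/λ_C = 1 - cos(34°)
Δλ/λ_C = 1 - 0.8290
Δλ/λ_C = 0.1710

This means the shift is 0.1710 × λ_C = 0.4148 pm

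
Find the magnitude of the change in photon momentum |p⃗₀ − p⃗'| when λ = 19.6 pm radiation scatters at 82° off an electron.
4.2294e-23 kg·m/s

Photon momentum magnitude is p = h/λ.

Initial momentum:
p₀ = h/λ = 6.6261e-34/1.9600e-11 = 3.3806e-23 kg·m/s

After scattering:
λ' = λ + Δλ = 19.6 + 2.0886 = 21.6886 pm
p' = h/λ' = 6.6261e-34/2.1689e-11 = 3.0551e-23 kg·m/s

Momentum is a vector; the scattered photon's direction makes angle θ = 82° with the incident direction. The magnitude of the vector change Δp⃗ = p⃗₀ − p⃗' is found from the law of cosines:
|Δp⃗|² = p₀² + p'² − 2p₀p'cos θ
|Δp⃗|² = (3.3806e-23)² + (3.0551e-23)² − 2·3.3806e-23·3.0551e-23·cos(82°)
|Δp⃗| = 4.2294e-23 kg·m/s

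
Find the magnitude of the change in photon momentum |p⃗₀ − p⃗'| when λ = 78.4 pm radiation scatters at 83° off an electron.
1.1054e-23 kg·m/s

Photon momentum magnitude is p = h/λ.

Initial momentum:
p₀ = h/λ = 6.6261e-34/7.8400e-11 = 8.4516e-24 kg·m/s

After scattering:
λ' = λ + Δλ = 78.4 + 2.1306 = 80.5306 pm
p' = h/λ' = 6.6261e-34/8.0531e-11 = 8.2280e-24 kg·m/s

Momentum is a vector; the scattered photon's direction makes angle θ = 83° with the incident direction. The magnitude of the vector change Δp⃗ = p⃗₀ − p⃗' is found from the law of cosines:
|Δp⃗|² = p₀² + p'² − 2p₀p'cos θ
|Δp⃗|² = (8.4516e-24)² + (8.2280e-24)² − 2·8.4516e-24·8.2280e-24·cos(83°)
|Δp⃗| = 1.1054e-23 kg·m/s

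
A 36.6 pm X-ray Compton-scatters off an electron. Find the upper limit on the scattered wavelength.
41.4526 pm (at θ = 180°)

The Compton shift is Δλ = λ_C(1 − cos θ).

Since cos θ ranges from −1 to 1, the factor (1 − cos θ) ranges from 0 to 2; the maximum shift occurs at θ = 180° (backscattering):
Δλ_max = 2λ_C = 2 × 2.4263 pm = 4.8526 pm

Maximum scattered wavelength:
λ'_max = λ₀ + Δλ_max = 36.6 + 4.8526 = 41.4526 pm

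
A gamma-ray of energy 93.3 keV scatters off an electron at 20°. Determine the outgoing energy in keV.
92.2839 keV

First convert energy to wavelength:
λ = hc/E, with hc ≈ 1239.842 keV·pm (i.e. 1239.842 eV·nm)

For E = 93.3 keV = 93300 eV:
λ = 1239.842 keV·pm / 93.3 keV
λ = 13.2888 pm

Calculate the Compton shift:
Δλ = λ_C(1 - cos(20°)) = 2.4263 × 0.0603
Δλ = 0.1463 pm

Final wavelength:
λ' = 13.2888 + 0.1463 = 13.4351 pm

Final energy:
E' = hc/λ' = 1239.842 / 13.4351 = 92.2839 keV

(Intermediate values are shown rounded; full precision is carried through to the final answer.)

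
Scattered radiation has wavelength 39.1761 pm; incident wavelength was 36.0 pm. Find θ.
108.00°

First find the wavelength shift:
Δλ = λ' - λ = 39.1761 - 36.0 = 3.1761 pm

Using Δλ = λ_C(1 - cos θ), with λ_C = h/(m_e·c) ≈ 2.42631024 pm:
cos θ = 1 - Δλ/λ_C
cos θ = 1 - 3.1761/2.42631024
cos θ = -0.309025

θ = arccos(-0.309025)
θ = 108.00°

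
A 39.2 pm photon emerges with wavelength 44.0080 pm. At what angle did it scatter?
168.99°

First find the wavelength shift:
Δλ = λ' - λ = 44.0080 - 39.2 = 4.8080 pm

Using Δλ = λ_C(1 - cos θ), with λ_C = h/(m_e·c) ≈ 2.42631024 pm:
cos θ = 1 - Δλ/λ_C
cos θ = 1 - 4.8080/2.42631024
cos θ = -0.981610

θ = arccos(-0.981610)
θ = 168.99°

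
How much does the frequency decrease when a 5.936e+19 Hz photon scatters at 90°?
1.926e+19 Hz (decrease)

Convert frequency to wavelength (c = 299792458 m/s):
λ₀ = c/f₀ = 299792458/5.936e+19 = 5.0504120e-12 m = 5.0504 pm

Calculate Compton shift:
Δλ = λ_C(1 - cos(90°)) = 2.4263 pm

Final wavelength:
λ' = λ₀ + Δλ = 5.0504 + 2.4263 = 7.4767 pm

Final frequency:
f' = c/λ' = 299792458/7.4767223e-12 = 4.0096776e+19 Hz

Frequency shift (decrease):
Δf = f₀ - f' = 5.936e+19 - 4.0096776e+19 = 1.926e+19 Hz

(Intermediate values are shown rounded; full precision is carried through to the final answer.)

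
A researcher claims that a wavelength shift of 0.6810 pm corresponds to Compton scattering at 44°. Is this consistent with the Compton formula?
Yes, consistent

Calculate the expected shift for θ = 44°:

Δλ_expected = λ_C(1 - cos(44°))
Δλ_expected = 2.4263 × (1 - cos(44°))
Δλ_expected = 2.4263 × 0.2807
Δλ_expected = 0.6810 pm

Given shift: 0.6810 pm
Expected shift: 0.6810 pm
Difference: 0.0000 pm

The values match. This is consistent with Compton scattering at the stated angle.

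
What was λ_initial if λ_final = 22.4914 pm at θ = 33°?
22.1000 pm

From λ' = λ + Δλ, we have λ = λ' - Δλ

First calculate the Compton shift:
Δλ = λ_C(1 - cos θ)
Δλ = 2.4263 × (1 - cos(33°))
Δλ = 2.4263 × 0.1613
Δλ = 0.3914 pm

Initial wavelength:
λ = λ' - Δλ
λ = 22.4914 - 0.3914
λ = 22.1000 pm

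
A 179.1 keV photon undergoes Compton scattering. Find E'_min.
105.2922 keV (at θ = 180°)

The scattered photon has minimum energy when its wavelength is maximum, i.e., when the Compton shift Δλ = λ_C(1 − cos θ) is maximum. This occurs at θ = 180° (backscattering), giving Δλ_max = 2λ_C = 4.8526 pm.

Initial wavelength: λ₀ = hc/E₀ = 6.9226 pm
Maximum final wavelength: λ'_max = λ₀ + 2λ_C = 6.9226 + 4.8526 = 11.7752 pm
Minimum final energy: E'_min = hc/λ'_max = 105.2922 keV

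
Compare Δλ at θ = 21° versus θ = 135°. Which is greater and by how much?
135° produces the larger shift by a factor of 25.702

Calculate both shifts using Δλ = λ_C(1 - cos θ):

For θ₁ = 21°:
Δλ₁ = 2.4263 × (1 - cos(21°))
Δλ₁ = 2.4263 × 0.0664
Δλ₁ = 0.1612 pm

For θ₂ = 135°:
Δλ₂ = 2.4263 × (1 - cos(135°))
Δλ₂ = 2.4263 × 1.7071
Δλ₂ = 4.1420 pm

The 135° angle produces the larger shift.
Ratio: 4.1420/0.1612 = 25.702

(Intermediate values are shown rounded; full precision is carried through to the final answer.)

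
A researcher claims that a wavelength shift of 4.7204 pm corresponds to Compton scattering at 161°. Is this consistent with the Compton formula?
Yes, consistent

Calculate the expected shift for θ = 161°:

Δλ_expected = λ_C(1 - cos(161°))
Δλ_expected = 2.4263 × (1 - cos(161°))
Δλ_expected = 2.4263 × 1.9455
Δλ_expected = 4.7204 pm

Given shift: 4.7204 pm
Expected shift: 4.7204 pm
Difference: 0.0000 pm

The values match. This is consistent with Compton scattering at the stated angle.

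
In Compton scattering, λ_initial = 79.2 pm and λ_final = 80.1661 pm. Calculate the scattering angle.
53.00°

First find the wavelength shift:
Δλ = λ' - λ = 80.1661 - 79.2 = 0.9661 pm

Using Δλ = λ_C(1 - cos θ), with λ_C = h/(m_e·c) ≈ 2.42631024 pm:
cos θ = 1 - Δλ/λ_C
cos θ = 1 - 0.9661/2.42631024
cos θ = 0.601823

θ = arccos(0.601823)
θ = 53.00°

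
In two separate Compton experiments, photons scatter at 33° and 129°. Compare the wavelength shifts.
129° produces the larger shift by a factor of 10.099

Calculate both shifts using Δλ = λ_C(1 - cos θ):

For θ₁ = 33°:
Δλ₁ = 2.4263 × (1 - cos(33°))
Δλ₁ = 2.4263 × 0.1613
Δλ₁ = 0.3914 pm

For θ₂ = 129°:
Δλ₂ = 2.4263 × (1 - cos(129°))
Δλ₂ = 2.4263 × 1.6293
Δλ₂ = 3.9532 pm

The 129° angle produces the larger shift.
Ratio: 3.9532/0.3914 = 10.099

(Intermediate values are shown rounded; full precision is carried through to the final answer.)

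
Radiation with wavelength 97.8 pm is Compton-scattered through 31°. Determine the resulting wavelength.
98.1466 pm

Using the Compton scattering formula:
λ' = λ + Δλ = λ + λ_C(1 - cos θ)

Given:
- Initial wavelength λ = 97.8 pm
- Scattering angle θ = 31°
- Compton wavelength λ_C ≈ 2.4263 pm

Calculate the shift:
Δλ = 2.4263 × (1 - cos(31°))
Δλ = 2.4263 × 0.1428
Δλ = 0.3466 pm

Final wavelength:
λ' = 97.8 + 0.3466 = 98.1466 pm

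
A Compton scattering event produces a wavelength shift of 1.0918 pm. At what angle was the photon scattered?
56.63°

From the Compton formula Δλ = λ_C(1 - cos θ), we can solve for θ:

cos θ = 1 - Δλ/λ_C

Given:
- Δλ = 1.0918 pm
- λ_C = h/(m_e·c) ≈ 2.42631024 pm

cos θ = 1 - 1.0918/2.42631024
cos θ = 1 - 0.449984
cos θ = 0.550016

θ = arccos(0.550016)
θ = 56.63°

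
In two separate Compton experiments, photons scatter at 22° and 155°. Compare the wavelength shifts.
155° produces the larger shift by a factor of 26.180

Calculate both shifts using Δλ = λ_C(1 - cos θ):

For θ₁ = 22°:
Δλ₁ = 2.4263 × (1 - cos(22°))
Δλ₁ = 2.4263 × 0.0728
Δλ₁ = 0.1767 pm

For θ₂ = 155°:
Δλ₂ = 2.4263 × (1 - cos(155°))
Δλ₂ = 2.4263 × 1.9063
Δλ₂ = 4.6253 pm

The 155° angle produces the larger shift.
Ratio: 4.6253/0.1767 = 26.180

(Intermediate values are shown rounded; full precision is carried through to the final answer.)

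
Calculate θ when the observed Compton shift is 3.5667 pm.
118.03°

From the Compton formula Δλ = λ_C(1 - cos θ), we can solve for θ:

cos θ = 1 - Δλ/λ_C

Given:
- Δλ = 3.5667 pm
- λ_C = h/(m_e·c) ≈ 2.42631024 pm

cos θ = 1 - 3.5667/2.42631024
cos θ = 1 - 1.470010
cos θ = -0.470010

θ = arccos(-0.470010)
θ = 118.03°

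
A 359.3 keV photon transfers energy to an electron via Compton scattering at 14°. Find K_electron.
7.3508 keV

By energy conservation: K_e = E_initial - E_final

First find the scattered photon energy:
Initial wavelength: λ = hc/E = 3.4507 pm
Compton shift: Δλ = λ_C(1 - cos(14°)) = 0.0721 pm
Final wavelength: λ' = 3.4507 + 0.0721 = 3.5228 pm
Final photon energy: E' = hc/λ' = 351.9492 keV

Electron kinetic energy:
K_e = E - E' = 359.3000 - 351.9492 = 7.3508 keV

(Intermediate values are shown rounded; full precision is carried through to the final answer.)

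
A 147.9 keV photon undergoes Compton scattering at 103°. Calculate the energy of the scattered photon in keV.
109.1882 keV

First convert energy to wavelength:
λ = hc/E, with hc ≈ 1239.842 keV·pm (i.e. 1239.842 eV·nm)

For E = 147.9 keV = 147900 eV:
λ = 1239.842 keV·pm / 147.9 keV
λ = 8.3830 pm

Calculate the Compton shift:
Δλ = λ_C(1 - cos(103°)) = 2.4263 × 1.2250
Δλ = 2.9721 pm

Final wavelength:
λ' = 8.3830 + 2.9721 = 11.3551 pm

Final energy:
E' = hc/λ' = 1239.842 / 11.3551 = 109.1882 keV

(Intermediate values are shown rounded; full precision is carried through to the final answer.)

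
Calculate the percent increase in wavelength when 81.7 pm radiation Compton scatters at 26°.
0.3006%

Calculate the Compton shift:
Δλ = λ_C(1 - cos(26°))
Δλ = 2.4263 × (1 - cos(26°))
Δλ = 2.4263 × 0.1012
Δλ = 0.2456 pm

Percentage change:
(Δλ/λ₀) × 100 = (0.2456/81.7) × 100
= 0.3006%

(Intermediate values are shown rounded; full precision is carried through to the final answer.)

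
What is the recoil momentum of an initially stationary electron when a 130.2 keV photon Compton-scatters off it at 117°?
1.0309e-22 kg·m/s

The electron is initially at rest, so by conservation of momentum:
p⃗_e = p⃗₀ − p⃗'  (incident photon momentum minus scattered photon momentum)

Photon momentum magnitudes (p = h/λ = E/c):
λ₀ = hc/E₀ = 9.5226 pm → p₀ = h/λ₀ = 6.9583e-23 kg·m/s
Δλ = λ_C(1 − cos 117°) = 3.5278 pm
λ' = 13.0504 pm → p' = h/λ' = 5.0773e-23 kg·m/s

The scattered photon makes angle θ = 117° with the incident direction, so by the law of cosines:
|p⃗_e|² = p₀² + p'² − 2p₀p'cos θ
|p⃗_e|² = (6.9583e-23)² + (5.0773e-23)² − 2·6.9583e-23·5.0773e-23·cos(117°)
|p⃗_e| = 1.0309e-22 kg·m/s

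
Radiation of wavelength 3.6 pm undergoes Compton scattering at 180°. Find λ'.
8.4526 pm

Using the Compton formula: λ' = λ + λ_C(1 − cos θ)

For θ = 180°, cos θ = -1 (exact) = -1.0000, so:
1 − cos 180° = 1 − (-1) = 2.0000

Δλ = λ_C × 2.0000 = 2.4263 × 2.0000 = 4.8526 pm

λ' = 3.6 + 4.8526 = 8.4526 pm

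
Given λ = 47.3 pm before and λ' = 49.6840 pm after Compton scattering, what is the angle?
89.00°

First find the wavelength shift:
Δλ = λ' - λ = 49.6840 - 47.3 = 2.3840 pm

Using Δλ = λ_C(1 - cos θ), with λ_C = h/(m_e·c) ≈ 2.42631024 pm:
cos θ = 1 - Δλ/λ_C
cos θ = 1 - 2.3840/2.42631024
cos θ = 0.017438

θ = arccos(0.017438)
θ = 89.00°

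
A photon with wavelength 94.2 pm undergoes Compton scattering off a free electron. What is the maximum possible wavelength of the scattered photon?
99.0526 pm (at θ = 180°)

The Compton shift is Δλ = λ_C(1 − cos θ).

Since cos θ ranges from −1 to 1, the factor (1 − cos θ) ranges from 0 to 2; the maximum shift occurs at θ = 180° (backscattering):
Δλ_max = 2λ_C = 2 × 2.4263 pm = 4.8526 pm

Maximum scattered wavelength:
λ'_max = λ₀ + Δλ_max = 94.2 + 4.8526 = 99.0526 pm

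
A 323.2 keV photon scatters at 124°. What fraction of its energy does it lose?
0.4965 (or 49.65%)

Calculate initial and final photon energies:

Initial: E₀ = 323.2 keV → λ₀ = 3.8361 pm
Compton shift: Δλ = 3.7831 pm
Final wavelength: λ' = 7.6192 pm
Final energy: E' = 162.7254 keV

Fractional energy loss:
(E₀ - E')/E₀ = (323.2000 - 162.7254)/323.2000
= 160.4746/323.2000
= 0.4965
= 49.65%

(Intermediate values are shown rounded; full precision is carried through to the final answer.)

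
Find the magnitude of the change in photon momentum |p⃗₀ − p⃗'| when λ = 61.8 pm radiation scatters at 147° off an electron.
1.9869e-23 kg·m/s

Photon momentum magnitude is p = h/λ.

Initial momentum:
p₀ = h/λ = 6.6261e-34/6.1800e-11 = 1.0722e-23 kg·m/s

After scattering:
λ' = λ + Δλ = 61.8 + 4.4612 = 66.2612 pm
p' = h/λ' = 6.6261e-34/6.6261e-11 = 9.9999e-24 kg·m/s

Momentum is a vector; the scattered photon's direction makes angle θ = 147° with the incident direction. The magnitude of the vector change Δp⃗ = p⃗₀ − p⃗' is found from the law of cosines:
|Δp⃗|² = p₀² + p'² − 2p₀p'cos θ
|Δp⃗|² = (1.0722e-23)² + (9.9999e-24)² − 2·1.0722e-23·9.9999e-24·cos(147°)
|Δp⃗| = 1.9869e-23 kg·m/s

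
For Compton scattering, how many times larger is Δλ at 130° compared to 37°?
130° produces the larger shift by a factor of 8.158

Calculate both shifts using Δλ = λ_C(1 - cos θ):

For θ₁ = 37°:
Δλ₁ = 2.4263 × (1 - cos(37°))
Δλ₁ = 2.4263 × 0.2014
Δλ₁ = 0.4886 pm

For θ₂ = 130°:
Δλ₂ = 2.4263 × (1 - cos(130°))
Δλ₂ = 2.4263 × 1.6428
Δλ₂ = 3.9859 pm

The 130° angle produces the larger shift.
Ratio: 3.9859/0.4886 = 8.158

(Intermediate values are shown rounded; full precision is carried through to the final answer.)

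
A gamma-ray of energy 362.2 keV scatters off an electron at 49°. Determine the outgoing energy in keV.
291.2072 keV

First convert energy to wavelength:
λ = hc/E, with hc ≈ 1239.842 keV·pm (i.e. 1239.842 eV·nm)

For E = 362.2 keV = 362200 eV:
λ = 1239.842 keV·pm / 362.2 keV
λ = 3.4231 pm

Calculate the Compton shift:
Δλ = λ_C(1 - cos(49°)) = 2.4263 × 0.3439
Δλ = 0.8345 pm

Final wavelength:
λ' = 3.4231 + 0.8345 = 4.2576 pm

Final energy:
E' = hc/λ' = 1239.842 / 4.2576 = 291.2072 keV

(Intermediate values are shown rounded; full precision is carried through to the final answer.)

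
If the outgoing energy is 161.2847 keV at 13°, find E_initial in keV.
162.6001 keV

Convert final energy to wavelength (hc ≈ 1239.842 keV·pm):
λ' = hc/E' = 1239.842 / 161.2847 = 7.6873 pm

Calculate the Compton shift:
Δλ = λ_C(1 - cos(13°))
Δλ = 2.4263 × (1 - cos(13°))
Δλ = 0.0622 pm

Initial wavelength:
λ = λ' - Δλ = 7.6873 - 0.0622 = 7.6251 pm

Initial energy:
E = hc/λ = 1239.842 / 7.6251 = 162.6001 keV

(Intermediate values are shown rounded; full precision is carried through to the final answer.)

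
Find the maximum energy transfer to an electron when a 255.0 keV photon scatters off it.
127.3753 keV

Maximum energy transfer occurs at θ = 180° (backscattering).

Initial photon: E₀ = 255.0 keV → λ₀ = 4.8621 pm

Maximum Compton shift (at 180°):
Δλ_max = 2λ_C = 2 × 2.4263 = 4.8526 pm

Final wavelength:
λ' = 4.8621 + 4.8526 = 9.7147 pm

Minimum photon energy (maximum energy to electron):
E'_min = hc/λ' = 127.6247 keV

Maximum electron kinetic energy:
K_max = E₀ - E'_min = 255.0000 - 127.6247 = 127.3753 keV

(Intermediate values are shown rounded; full precision is carried through to the final answer.)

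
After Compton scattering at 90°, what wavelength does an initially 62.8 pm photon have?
65.2263 pm

Using the Compton formula: λ' = λ + λ_C(1 − cos θ)

For θ = 90°, cos θ = 0 (exact) = 0.0000, so:
1 − cos 90° = 1 − (0) = 1.0000

Δλ = λ_C × 1.0000 = 2.4263 × 1.0000 = 2.4263 pm

λ' = 62.8 + 2.4263 = 65.2263 pm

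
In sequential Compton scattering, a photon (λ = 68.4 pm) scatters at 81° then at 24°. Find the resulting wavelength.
70.6565 pm

Apply Compton shift twice:

First scattering at θ₁ = 81°:
Δλ₁ = λ_C(1 - cos(81°))
Δλ₁ = 2.4263 × 0.8436
Δλ₁ = 2.0468 pm

After first scattering:
λ₁ = 68.4 + 2.0468 = 70.4468 pm

Second scattering at θ₂ = 24°:
Δλ₂ = λ_C(1 - cos(24°))
Δλ₂ = 2.4263 × 0.0865
Δλ₂ = 0.2098 pm

Final wavelength:
λ₂ = 70.4468 + 0.2098 = 70.6565 pm

Total shift: Δλ_total = 2.0468 + 0.2098 = 2.2565 pm

(Intermediate values are shown rounded; full precision is carried through to the final answer.)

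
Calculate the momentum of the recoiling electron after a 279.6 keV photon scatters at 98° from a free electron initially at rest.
1.8609e-22 kg·m/s

The electron is initially at rest, so by conservation of momentum:
p⃗_e = p⃗₀ − p⃗'  (incident photon momentum minus scattered photon momentum)

Photon momentum magnitudes (p = h/λ = E/c):
λ₀ = hc/E₀ = 4.4343 pm → p₀ = h/λ₀ = 1.4943e-22 kg·m/s
Δλ = λ_C(1 − cos 98°) = 2.7640 pm
λ' = 7.1983 pm → p' = h/λ' = 9.2050e-23 kg·m/s

The scattered photon makes angle θ = 98° with the incident direction, so by the law of cosines:
|p⃗_e|² = p₀² + p'² − 2p₀p'cos θ
|p⃗_e|² = (1.4943e-22)² + (9.2050e-23)² − 2·1.4943e-22·9.2050e-23·cos(98°)
|p⃗_e| = 1.8609e-22 kg·m/s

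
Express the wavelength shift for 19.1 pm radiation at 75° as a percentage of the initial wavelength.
9.4154%

Calculate the Compton shift:
Δλ = λ_C(1 - cos(75°))
Δλ = 2.4263 × (1 - cos(75°))
Δλ = 2.4263 × 0.7412
Δλ = 1.7983 pm

Percentage change:
(Δλ/λ₀) × 100 = (1.7983/19.1) × 100
= 9.4154%

(Intermediate values are shown rounded; full precision is carried through to the final answer.)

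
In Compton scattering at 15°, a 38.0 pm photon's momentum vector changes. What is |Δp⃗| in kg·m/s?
4.5472e-24 kg·m/s

Photon momentum magnitude is p = h/λ.

Initial momentum:
p₀ = h/λ = 6.6261e-34/3.8000e-11 = 1.7437e-23 kg·m/s

After scattering:
λ' = λ + Δλ = 38.0 + 0.0827 = 38.0827 pm
p' = h/λ' = 6.6261e-34/3.8083e-11 = 1.7399e-23 kg·m/s

Momentum is a vector; the scattered photon's direction makes angle θ = 15° with the incident direction. The magnitude of the vector change Δp⃗ = p⃗₀ − p⃗' is found from the law of cosines:
|Δp⃗|² = p₀² + p'² − 2p₀p'cos θ
|Δp⃗|² = (1.7437e-23)² + (1.7399e-23)² − 2·1.7437e-23·1.7399e-23·cos(15°)
|Δp⃗| = 4.5472e-24 kg·m/s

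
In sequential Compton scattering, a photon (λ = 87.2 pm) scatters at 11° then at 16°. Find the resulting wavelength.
87.3386 pm

Apply Compton shift twice:

First scattering at θ₁ = 11°:
Δλ₁ = λ_C(1 - cos(11°))
Δλ₁ = 2.4263 × 0.0184
Δλ₁ = 0.0446 pm

After first scattering:
λ₁ = 87.2 + 0.0446 = 87.2446 pm

Second scattering at θ₂ = 16°:
Δλ₂ = λ_C(1 - cos(16°))
Δλ₂ = 2.4263 × 0.0387
Δλ₂ = 0.0940 pm

Final wavelength:
λ₂ = 87.2446 + 0.0940 = 87.3386 pm

Total shift: Δλ_total = 0.0446 + 0.0940 = 0.1386 pm

(Intermediate values are shown rounded; full precision is carried through to the final answer.)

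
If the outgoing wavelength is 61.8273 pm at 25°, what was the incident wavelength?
61.6000 pm

From λ' = λ + Δλ, we have λ = λ' - Δλ

First calculate the Compton shift:
Δλ = λ_C(1 - cos θ)
Δλ = 2.4263 × (1 - cos(25°))
Δλ = 2.4263 × 0.0937
Δλ = 0.2273 pm

Initial wavelength:
λ = λ' - Δλ
λ = 61.8273 - 0.2273
λ = 61.6000 pm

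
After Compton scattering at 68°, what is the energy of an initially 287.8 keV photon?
212.8339 keV

First convert energy to wavelength:
λ = hc/E, with hc ≈ 1239.842 keV·pm (i.e. 1239.842 eV·nm)

For E = 287.8 keV = 287800 eV:
λ = 1239.842 keV·pm / 287.8 keV
λ = 4.3080 pm

Calculate the Compton shift:
Δλ = λ_C(1 - cos(68°)) = 2.4263 × 0.6254
Δλ = 1.5174 pm

Final wavelength:
λ' = 4.3080 + 1.5174 = 5.8254 pm

Final energy:
E' = hc/λ' = 1239.842 / 5.8254 = 212.8339 keV

(Intermediate values are shown rounded; full precision is carried through to the final answer.)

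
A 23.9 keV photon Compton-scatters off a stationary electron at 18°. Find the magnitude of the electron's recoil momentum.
3.9918e-24 kg·m/s

The electron is initially at rest, so by conservation of momentum:
p⃗_e = p⃗₀ − p⃗'  (incident photon momentum minus scattered photon momentum)

Photon momentum magnitudes (p = h/λ = E/c):
λ₀ = hc/E₀ = 51.8762 pm → p₀ = h/λ₀ = 1.2773e-23 kg·m/s
Δλ = λ_C(1 − cos 18°) = 0.1188 pm
λ' = 51.9950 pm → p' = h/λ' = 1.2744e-23 kg·m/s

The scattered photon makes angle θ = 18° with the incident direction, so by the law of cosines:
|p⃗_e|² = p₀² + p'² − 2p₀p'cos θ
|p⃗_e|² = (1.2773e-23)² + (1.2744e-23)² − 2·1.2773e-23·1.2744e-23·cos(18°)
|p⃗_e| = 3.9918e-24 kg·m/s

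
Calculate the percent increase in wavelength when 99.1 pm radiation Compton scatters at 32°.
0.3720%

Calculate the Compton shift:
Δλ = λ_C(1 - cos(32°))
Δλ = 2.4263 × (1 - cos(32°))
Δλ = 2.4263 × 0.1520
Δλ = 0.3687 pm

Percentage change:
(Δλ/λ₀) × 100 = (0.3687/99.1) × 100
= 0.3720%

(Intermediate values are shown rounded; full precision is carried through to the final answer.)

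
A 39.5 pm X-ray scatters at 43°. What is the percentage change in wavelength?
1.6502%

Calculate the Compton shift:
Δλ = λ_C(1 - cos(43°))
Δλ = 2.4263 × (1 - cos(43°))
Δλ = 2.4263 × 0.2686
Δλ = 0.6518 pm

Percentage change:
(Δλ/λ₀) × 100 = (0.6518/39.5) × 100
= 1.6502%

(Intermediate values are shown rounded; full precision is carried through to the final answer.)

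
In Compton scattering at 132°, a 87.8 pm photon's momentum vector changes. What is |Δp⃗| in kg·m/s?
1.3485e-23 kg·m/s

Photon momentum magnitude is p = h/λ.

Initial momentum:
p₀ = h/λ = 6.6261e-34/8.7800e-11 = 7.5468e-24 kg·m/s

After scattering:
λ' = λ + Δλ = 87.8 + 4.0498 = 91.8498 pm
p' = h/λ' = 6.6261e-34/9.1850e-11 = 7.2140e-24 kg·m/s

Momentum is a vector; the scattered photon's direction makes angle θ = 132° with the incident direction. The magnitude of the vector change Δp⃗ = p⃗₀ − p⃗' is found from the law of cosines:
|Δp⃗|² = p₀² + p'² − 2p₀p'cos θ
|Δp⃗|² = (7.5468e-24)² + (7.2140e-24)² − 2·7.5468e-24·7.2140e-24·cos(132°)
|Δp⃗| = 1.3485e-23 kg·m/s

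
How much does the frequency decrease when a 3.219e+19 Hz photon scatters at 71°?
4.811e+18 Hz (decrease)

Convert frequency to wavelength (c = 299792458 m/s):
λ₀ = c/f₀ = 299792458/3.219e+19 = 9.3132171e-12 m = 9.3132 pm

Calculate Compton shift:
Δλ = λ_C(1 - cos(71°)) = 1.6364 pm

Final wavelength:
λ' = λ₀ + Δλ = 9.3132 + 1.6364 = 10.9496 pm

Final frequency:
f' = c/λ' = 299792458/1.0949598e-11 = 2.7379312e+19 Hz

Frequency shift (decrease):
Δf = f₀ - f' = 3.219e+19 - 2.7379312e+19 = 4.811e+18 Hz

(Intermediate values are shown rounded; full precision is carried through to the final answer.)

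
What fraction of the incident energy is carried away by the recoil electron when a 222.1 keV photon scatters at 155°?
0.4531 (or 45.31%)

Calculate initial and final photon energies:

Initial: E₀ = 222.1 keV → λ₀ = 5.5824 pm
Compton shift: Δλ = 4.6253 pm
Final wavelength: λ' = 10.2077 pm
Final energy: E' = 121.4620 keV

Fractional energy loss:
(E₀ - E')/E₀ = (222.1000 - 121.4620)/222.1000
= 100.6380/222.1000
= 0.4531
= 45.31%

(Intermediate values are shown rounded; full precision is carried through to the final answer.)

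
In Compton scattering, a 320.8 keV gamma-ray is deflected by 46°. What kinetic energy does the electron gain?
51.6026 keV

By energy conservation: K_e = E_initial - E_final

First find the scattered photon energy:
Initial wavelength: λ = hc/E = 3.8648 pm
Compton shift: Δλ = λ_C(1 - cos(46°)) = 0.7409 pm
Final wavelength: λ' = 3.8648 + 0.7409 = 4.6057 pm
Final photon energy: E' = hc/λ' = 269.1974 keV

Electron kinetic energy:
K_e = E - E' = 320.8000 - 269.1974 = 51.6026 keV

(Intermediate values are shown rounded; full precision is carried through to the final answer.)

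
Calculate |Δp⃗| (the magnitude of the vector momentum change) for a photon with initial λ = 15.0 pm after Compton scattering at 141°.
7.4056e-23 kg·m/s

Photon momentum magnitude is p = h/λ.

Initial momentum:
p₀ = h/λ = 6.6261e-34/1.5000e-11 = 4.4174e-23 kg·m/s

After scattering:
λ' = λ + Δλ = 15.0 + 4.3119 = 19.3119 pm
p' = h/λ' = 6.6261e-34/1.9312e-11 = 3.4311e-23 kg·m/s

Momentum is a vector; the scattered photon's direction makes angle θ = 141° with the incident direction. The magnitude of the vector change Δp⃗ = p⃗₀ − p⃗' is found from the law of cosines:
|Δp⃗|² = p₀² + p'² − 2p₀p'cos θ
|Δp⃗|² = (4.4174e-23)² + (3.4311e-23)² − 2·4.4174e-23·3.4311e-23·cos(141°)
|Δp⃗| = 7.4056e-23 kg·m/s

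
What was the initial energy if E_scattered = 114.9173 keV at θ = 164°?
205.5999 keV

Convert final energy to wavelength (hc ≈ 1239.842 keV·pm):
λ' = hc/E' = 1239.842 / 114.9173 = 10.7890 pm

Calculate the Compton shift:
Δλ = λ_C(1 - cos(164°))
Δλ = 2.4263 × (1 - cos(164°))
Δλ = 4.7586 pm

Initial wavelength:
λ = λ' - Δλ = 10.7890 - 4.7586 = 6.0304 pm

Initial energy:
E = hc/λ = 1239.842 / 6.0304 = 205.5999 keV

(Intermediate values are shown rounded; full precision is carried through to the final answer.)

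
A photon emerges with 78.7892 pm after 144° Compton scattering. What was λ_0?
74.4000 pm

From λ' = λ + Δλ, we have λ = λ' - Δλ

First calculate the Compton shift:
Δλ = λ_C(1 - cos θ)
Δλ = 2.4263 × (1 - cos(144°))
Δλ = 2.4263 × 1.8090
Δλ = 4.3892 pm

Initial wavelength:
λ = λ' - Δλ
λ = 78.7892 - 4.3892
λ = 74.4000 pm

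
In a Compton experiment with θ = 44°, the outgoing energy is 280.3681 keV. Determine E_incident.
331.4000 keV

Convert final energy to wavelength (hc ≈ 1239.842 keV·pm):
λ' = hc/E' = 1239.842 / 280.3681 = 4.4222 pm

Calculate the Compton shift:
Δλ = λ_C(1 - cos(44°))
Δλ = 2.4263 × (1 - cos(44°))
Δλ = 0.6810 pm

Initial wavelength:
λ = λ' - Δλ = 4.4222 - 0.6810 = 3.7412 pm

Initial energy:
E = hc/λ = 1239.842 / 3.7412 = 331.4000 keV

(Intermediate values are shown rounded; full precision is carried through to the final answer.)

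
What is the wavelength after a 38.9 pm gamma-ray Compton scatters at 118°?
42.4654 pm

Using the Compton scattering formula:
λ' = λ + Δλ = λ + λ_C(1 - cos θ)

Given:
- Initial wavelength λ = 38.9 pm
- Scattering angle θ = 118°
- Compton wavelength λ_C ≈ 2.4263 pm

Calculate the shift:
Δλ = 2.4263 × (1 - cos(118°))
Δλ = 2.4263 × 1.4695
Δλ = 3.5654 pm

Final wavelength:
λ' = 38.9 + 3.5654 = 42.4654 pm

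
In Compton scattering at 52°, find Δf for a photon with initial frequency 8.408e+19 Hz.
1.743e+19 Hz (decrease)

Convert frequency to wavelength (c = 299792458 m/s):
λ₀ = c/f₀ = 299792458/8.408e+19 = 3.5655621e-12 m = 3.5656 pm

Calculate Compton shift:
Δλ = λ_C(1 - cos(52°)) = 0.9325 pm

Final wavelength:
λ' = λ₀ + Δλ = 3.5656 + 0.9325 = 4.4981 pm

Final frequency:
f' = c/λ' = 299792458/4.4980866e-12 = 6.6648886e+19 Hz

Frequency shift (decrease):
Δf = f₀ - f' = 8.408e+19 - 6.6648886e+19 = 1.743e+19 Hz

(Intermediate values are shown rounded; full precision is carried through to the final answer.)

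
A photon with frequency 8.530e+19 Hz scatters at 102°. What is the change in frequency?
3.879e+19 Hz (decrease)

Convert frequency to wavelength (c = 299792458 m/s):
λ₀ = c/f₀ = 299792458/8.530e+19 = 3.5145657e-12 m = 3.5146 pm

Calculate Compton shift:
Δλ = λ_C(1 - cos(102°)) = 2.9308 pm

Final wavelength:
λ' = λ₀ + Δλ = 3.5146 + 2.9308 = 6.4453 pm

Final frequency:
f' = c/λ' = 299792458/6.4453342e-12 = 4.6513097e+19 Hz

Frequency shift (decrease):
Δf = f₀ - f' = 8.530e+19 - 4.6513097e+19 = 3.879e+19 Hz

(Intermediate values are shown rounded; full precision is carried through to the final answer.)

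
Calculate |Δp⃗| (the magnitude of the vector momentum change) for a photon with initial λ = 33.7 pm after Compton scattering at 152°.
3.5883e-23 kg·m/s

Photon momentum magnitude is p = h/λ.

Initial momentum:
p₀ = h/λ = 6.6261e-34/3.3700e-11 = 1.9662e-23 kg·m/s

After scattering:
λ' = λ + Δλ = 33.7 + 4.5686 = 38.2686 pm
p' = h/λ' = 6.6261e-34/3.8269e-11 = 1.7315e-23 kg·m/s

Momentum is a vector; the scattered photon's direction makes angle θ = 152° with the incident direction. The magnitude of the vector change Δp⃗ = p⃗₀ − p⃗' is found from the law of cosines:
|Δp⃗|² = p₀² + p'² − 2p₀p'cos θ
|Δp⃗|² = (1.9662e-23)² + (1.7315e-23)² − 2·1.9662e-23·1.7315e-23·cos(152°)
|Δp⃗| = 3.5883e-23 kg·m/s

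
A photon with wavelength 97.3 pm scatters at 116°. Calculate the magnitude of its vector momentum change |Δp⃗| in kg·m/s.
1.1351e-23 kg·m/s

Photon momentum magnitude is p = h/λ.

Initial momentum:
p₀ = h/λ = 6.6261e-34/9.7300e-11 = 6.8099e-24 kg·m/s

After scattering:
λ' = λ + Δλ = 97.3 + 3.4899 = 100.7899 pm
p' = h/λ' = 6.6261e-34/1.0079e-10 = 6.5741e-24 kg·m/s

Momentum is a vector; the scattered photon's direction makes angle θ = 116° with the incident direction. The magnitude of the vector change Δp⃗ = p⃗₀ − p⃗' is found from the law of cosines:
|Δp⃗|² = p₀² + p'² − 2p₀p'cos θ
|Δp⃗|² = (6.8099e-24)² + (6.5741e-24)² − 2·6.8099e-24·6.5741e-24·cos(116°)
|Δp⃗| = 1.1351e-23 kg·m/s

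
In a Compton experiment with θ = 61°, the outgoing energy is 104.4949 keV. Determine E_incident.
116.8000 keV

Convert final energy to wavelength (hc ≈ 1239.842 keV·pm):
λ' = hc/E' = 1239.842 / 104.4949 = 11.8651 pm

Calculate the Compton shift:
Δλ = λ_C(1 - cos(61°))
Δλ = 2.4263 × (1 - cos(61°))
Δλ = 1.2500 pm

Initial wavelength:
λ = λ' - Δλ = 11.8651 - 1.2500 = 10.6151 pm

Initial energy:
E = hc/λ = 1239.842 / 10.6151 = 116.8000 keV

(Intermediate values are shown rounded; full precision is carried through to the final answer.)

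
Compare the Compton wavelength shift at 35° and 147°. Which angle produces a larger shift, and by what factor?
147° produces the larger shift by a factor of 10.167

Calculate both shifts using Δλ = λ_C(1 - cos θ):

For θ₁ = 35°:
Δλ₁ = 2.4263 × (1 - cos(35°))
Δλ₁ = 2.4263 × 0.1808
Δλ₁ = 0.4388 pm

For θ₂ = 147°:
Δλ₂ = 2.4263 × (1 - cos(147°))
Δλ₂ = 2.4263 × 1.8387
Δλ₂ = 4.4612 pm

The 147° angle produces the larger shift.
Ratio: 4.4612/0.4388 = 10.167

(Intermediate values are shown rounded; full precision is carried through to the final answer.)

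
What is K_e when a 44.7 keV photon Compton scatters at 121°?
5.2308 keV

By energy conservation: K_e = E_initial - E_final

First find the scattered photon energy:
Initial wavelength: λ = hc/E = 27.7370 pm
Compton shift: Δλ = λ_C(1 - cos(121°)) = 3.6760 pm
Final wavelength: λ' = 27.7370 + 3.6760 = 31.4129 pm
Final photon energy: E' = hc/λ' = 39.4692 keV

Electron kinetic energy:
K_e = E - E' = 44.7000 - 39.4692 = 5.2308 keV

(Intermediate values are shown rounded; full precision is carried through to the final answer.)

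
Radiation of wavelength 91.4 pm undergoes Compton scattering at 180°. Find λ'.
96.2526 pm

Using the Compton formula: λ' = λ + λ_C(1 − cos θ)

For θ = 180°, cos θ = -1 (exact) = -1.0000, so:
1 − cos 180° = 1 − (-1) = 2.0000

Δλ = λ_C × 2.0000 = 2.4263 × 2.0000 = 4.8526 pm

λ' = 91.4 + 4.8526 = 96.2526 pm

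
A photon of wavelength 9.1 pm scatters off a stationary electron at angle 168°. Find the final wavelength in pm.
13.8996 pm

Using the Compton scattering formula:
λ' = λ + Δλ = λ + λ_C(1 - cos θ)

Given:
- Initial wavelength λ = 9.1 pm
- Scattering angle θ = 168°
- Compton wavelength λ_C ≈ 2.4263 pm

Calculate the shift:
Δλ = 2.4263 × (1 - cos(168°))
Δλ = 2.4263 × 1.9781
Δλ = 4.7996 pm

Final wavelength:
λ' = 9.1 + 4.7996 = 13.8996 pm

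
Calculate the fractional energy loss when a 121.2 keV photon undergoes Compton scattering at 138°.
0.2925 (or 29.25%)

Calculate initial and final photon energies:

Initial: E₀ = 121.2 keV → λ₀ = 10.2297 pm
Compton shift: Δλ = 4.2294 pm
Final wavelength: λ' = 14.4591 pm
Final energy: E' = 85.7480 keV

Fractional energy loss:
(E₀ - E')/E₀ = (121.2000 - 85.7480)/121.2000
= 35.4520/121.2000
= 0.2925
= 29.25%

(Intermediate values are shown rounded; full precision is carried through to the final answer.)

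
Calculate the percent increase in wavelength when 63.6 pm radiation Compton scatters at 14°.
0.1133%

Calculate the Compton shift:
Δλ = λ_C(1 - cos(14°))
Δλ = 2.4263 × (1 - cos(14°))
Δλ = 2.4263 × 0.0297
Δλ = 0.0721 pm

Percentage change:
(Δλ/λ₀) × 100 = (0.0721/63.6) × 100
= 0.1133%

(Intermediate values are shown rounded; full precision is carried through to the final answer.)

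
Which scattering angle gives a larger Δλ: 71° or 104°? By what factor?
104° produces the larger shift by a factor of 1.841

Calculate both shifts using Δλ = λ_C(1 - cos θ):

For θ₁ = 71°:
Δλ₁ = 2.4263 × (1 - cos(71°))
Δλ₁ = 2.4263 × 0.6744
Δλ₁ = 1.6364 pm

For θ₂ = 104°:
Δλ₂ = 2.4263 × (1 - cos(104°))
Δλ₂ = 2.4263 × 1.2419
Δλ₂ = 3.0133 pm

The 104° angle produces the larger shift.
Ratio: 3.0133/1.6364 = 1.841

(Intermediate values are shown rounded; full precision is carried through to the final answer.)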